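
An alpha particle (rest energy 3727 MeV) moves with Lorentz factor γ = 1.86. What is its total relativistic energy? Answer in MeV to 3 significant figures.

E ≈ 6930 MeV

γ = 1.86 (given)
E = γm₀c² = 1.86 × 3727 MeV = 6930 MeV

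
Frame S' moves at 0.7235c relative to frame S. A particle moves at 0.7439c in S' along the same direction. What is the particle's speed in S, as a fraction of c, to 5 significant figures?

u ≈ 0.95396c

Relativistic velocity addition: u = (u' + v)/(1 + u'v/c²)
= (0.7439 + 0.7235)/(1 + 0.7439×0.7235) = 1.4674/1.538212 = 0.95396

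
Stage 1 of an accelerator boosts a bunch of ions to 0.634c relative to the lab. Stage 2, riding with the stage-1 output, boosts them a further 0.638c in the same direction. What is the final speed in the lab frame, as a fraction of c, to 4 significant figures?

Compose boost 2: (0.638 + 0.634)/(1 + 0.638×0.634) = 1.272/1.40449 = 0.9057

u ≈ 0.9057c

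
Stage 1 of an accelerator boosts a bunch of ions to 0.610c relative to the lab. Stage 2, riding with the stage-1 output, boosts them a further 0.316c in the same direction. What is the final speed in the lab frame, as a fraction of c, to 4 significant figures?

u ≈ 0.7764c

Compose boost 2: (0.316 + 0.610)/(1 + 0.316×0.610) = 0.9260/1.19276 = 0.7764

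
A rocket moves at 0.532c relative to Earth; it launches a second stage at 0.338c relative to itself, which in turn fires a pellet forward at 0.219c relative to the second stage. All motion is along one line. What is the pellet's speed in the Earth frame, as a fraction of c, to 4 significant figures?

u ≈ 0.8234c

Compose boost 2: (0.338 + 0.532)/(1 + 0.338×0.532) = 0.8700/1.17982 = 0.737403
Compose boost 3: (0.219 + 0.737403)/(1 + 0.219×0.737403) = 0.956403/1.16149 = 0.8234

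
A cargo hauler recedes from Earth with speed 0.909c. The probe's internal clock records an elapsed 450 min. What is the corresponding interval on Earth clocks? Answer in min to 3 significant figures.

γ = 1/√(1 − 0.909²) = 2.3993
Time dilation: Δt = γτ₀ = 2.3993 × 450 min = 1080 min

Δt ≈ 1080 min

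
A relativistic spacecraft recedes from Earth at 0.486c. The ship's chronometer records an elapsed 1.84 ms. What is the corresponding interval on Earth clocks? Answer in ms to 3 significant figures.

γ = 1/√(1 − 0.486²) = 1.1442
Time dilation: Δt = γτ₀ = 1.1442 × 1.84 ms = 2.11 ms

Δt ≈ 2.11 ms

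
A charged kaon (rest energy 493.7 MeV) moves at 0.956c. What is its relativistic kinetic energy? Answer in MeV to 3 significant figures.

K ≈ 1190 MeV

γ = 1/√(1 − 0.956²) = 3.4087
K = (γ − 1)m₀c² = (3.4087 − 1) × 493.7 MeV = 2.4087 × 493.7 MeV = 1190 MeV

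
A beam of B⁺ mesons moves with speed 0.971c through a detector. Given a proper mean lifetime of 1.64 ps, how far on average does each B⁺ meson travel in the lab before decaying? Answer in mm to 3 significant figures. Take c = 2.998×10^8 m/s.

γ = 1/√(1 − 0.971²) = 4.1827
Dilated lifetime: Δt = γτ₀ = 4.1827 × 1.64 ps = 6.8596 ps
d = vΔt = 0.971c × 6.8596 ps = 2.9111×10^8 m/s × 6.8596×10^-12 s = 2.00 mm

d ≈ 2.00 mm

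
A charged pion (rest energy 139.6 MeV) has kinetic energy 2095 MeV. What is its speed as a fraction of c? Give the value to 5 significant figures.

γ = 1 + K/(m₀c²) = 1 + 2095/139.6 = 16.00716
β = √(1 − 1/γ²) = 0.99805

β ≈ 0.99805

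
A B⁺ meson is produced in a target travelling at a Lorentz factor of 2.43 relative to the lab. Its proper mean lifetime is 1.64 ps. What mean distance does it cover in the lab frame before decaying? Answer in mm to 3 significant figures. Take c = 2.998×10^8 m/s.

β = √(1 − 1/γ²) = √(1 − 1/2.43²) = 0.91140
Dilated lifetime: Δt = γτ₀ = 2.43 × 1.64 ps = 3.9852 ps
d = vΔt = 0.91140c × 3.9852 ps = 2.7324×10^8 m/s × 3.9852×10^-12 s = 1.09 mm

d ≈ 1.09 mm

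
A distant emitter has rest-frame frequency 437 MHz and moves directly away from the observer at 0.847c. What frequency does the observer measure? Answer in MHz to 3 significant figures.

f_obs ≈ 126 MHz

Relativistic Doppler: f_obs = f_src √((1−β)/(1+β))
= 437 × √(0.15300/1.8470) = 437 × 0.28781 = 126 MHz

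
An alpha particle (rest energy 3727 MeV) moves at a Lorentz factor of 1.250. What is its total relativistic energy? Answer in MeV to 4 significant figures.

E ≈ 4659 MeV

γ = 1.250 (given)
E = γm₀c² = 1.250 × 3727 MeV = 4659 MeV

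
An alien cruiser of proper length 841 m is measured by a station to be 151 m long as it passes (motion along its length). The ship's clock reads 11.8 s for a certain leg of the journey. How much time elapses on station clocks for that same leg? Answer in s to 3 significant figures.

Δt ≈ 65.7 s

Length contraction ⇒ γ = L₀/L = 841/151 = 5.5695
Time dilation: Δt = γτ₀ = 5.5695 × 11.8 s = 65.7 s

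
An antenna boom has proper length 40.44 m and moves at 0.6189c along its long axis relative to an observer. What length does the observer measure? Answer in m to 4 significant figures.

γ = 1/√(1 − 0.6189²) = 1.27312
Length contraction: L = L₀/γ = 40.44/1.27312 = 31.76 m

L ≈ 31.76 m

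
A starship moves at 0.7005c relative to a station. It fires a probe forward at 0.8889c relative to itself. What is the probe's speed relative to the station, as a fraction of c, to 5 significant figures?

Relativistic velocity addition: u = (u' + v)/(1 + u'v/c²)
= (0.8889 + 0.7005)/(1 + 0.8889×0.7005) = 1.5894/1.622674 = 0.97949

u ≈ 0.97949c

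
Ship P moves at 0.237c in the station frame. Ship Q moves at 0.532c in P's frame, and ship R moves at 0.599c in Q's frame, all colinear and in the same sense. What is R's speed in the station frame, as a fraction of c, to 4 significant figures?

Compose boost 2: (0.532 + 0.237)/(1 + 0.532×0.237) = 0.7690/1.12608 = 0.682898
Compose boost 3: (0.599 + 0.682898)/(1 + 0.599×0.682898) = 1.28190/1.40906 = 0.9098

u ≈ 0.9098c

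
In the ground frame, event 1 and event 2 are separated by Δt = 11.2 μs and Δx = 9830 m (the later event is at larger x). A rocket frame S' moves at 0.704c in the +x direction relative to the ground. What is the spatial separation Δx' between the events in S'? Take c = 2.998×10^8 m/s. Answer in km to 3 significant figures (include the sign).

Δx' ≈ 10.5 km

γ = 1/√(1 − 0.704²) = 1.4081
Δx' = γ(Δx − vΔt) = 1.4081 × (9830 m − 0.704×(2.998×10^8 m/s)×11.2×10^-6 s)
= 1.4081 × (7466.1 m) = 10.5 km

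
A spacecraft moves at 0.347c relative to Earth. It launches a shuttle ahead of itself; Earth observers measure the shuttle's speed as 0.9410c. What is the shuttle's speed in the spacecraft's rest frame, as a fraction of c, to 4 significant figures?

u' ≈ 0.8820c

Inverse velocity addition: u' = (u − v)/(1 − uv/c²)
= (0.9410 − 0.347)/(1 − 0.9410×0.347) = 0.5940/0.673473 = 0.8820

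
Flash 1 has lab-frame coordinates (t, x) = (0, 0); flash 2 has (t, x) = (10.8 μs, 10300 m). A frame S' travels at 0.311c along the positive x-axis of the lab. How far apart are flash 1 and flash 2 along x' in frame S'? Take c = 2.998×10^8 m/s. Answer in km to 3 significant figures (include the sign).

Δx' ≈ 9.78 km

γ = 1/√(1 − 0.311²) = 1.0522
Δx' = γ(Δx − vΔt) = 1.0522 × (10300 m − 0.311×(2.998×10^8 m/s)×10.8×10^-6 s)
= 1.0522 × (9293.0 m) = 9.78 km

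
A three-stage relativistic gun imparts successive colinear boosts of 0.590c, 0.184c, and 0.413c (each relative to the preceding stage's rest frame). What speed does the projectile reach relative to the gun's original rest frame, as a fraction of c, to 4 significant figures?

u ≈ 0.8625c

Compose boost 2: (0.184 + 0.590)/(1 + 0.184×0.590) = 0.7740/1.10856 = 0.698203
Compose boost 3: (0.413 + 0.698203)/(1 + 0.413×0.698203) = 1.11120/1.28836 = 0.8625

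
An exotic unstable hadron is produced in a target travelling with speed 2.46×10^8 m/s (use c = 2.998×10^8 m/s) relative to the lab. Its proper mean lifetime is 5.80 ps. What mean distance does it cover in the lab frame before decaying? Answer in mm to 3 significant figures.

d ≈ 2.50 mm

β = v/c = 2.46×10^8 / 2.998×10^8 = 0.82055
γ = 1/√(1 − 0.82055²) = 1.7495
Dilated lifetime: Δt = γτ₀ = 1.7495 × 5.80 ps = 10.147 ps
d = vΔt = 0.82055c × 10.147 ps = 2.4600×10^8 m/s × 1.0147×10^-11 s = 2.50 mm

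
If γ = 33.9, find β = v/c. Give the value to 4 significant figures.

β = √(1 − 1/γ²) = √(1 − 1/33.9²) = √(0.999130) = 0.9996

β ≈ 0.9996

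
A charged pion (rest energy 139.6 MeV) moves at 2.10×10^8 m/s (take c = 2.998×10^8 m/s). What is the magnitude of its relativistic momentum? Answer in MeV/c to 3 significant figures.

p ≈ 137 MeV/c

β = v/c = 2.10×10^8 / 2.998×10^8 = 0.70047
γ = 1/√(1 − 0.70047²) = 1.4012
p = γβm₀c = 1.4012 × 0.70047 × 139.6 MeV/c = 137 MeV/c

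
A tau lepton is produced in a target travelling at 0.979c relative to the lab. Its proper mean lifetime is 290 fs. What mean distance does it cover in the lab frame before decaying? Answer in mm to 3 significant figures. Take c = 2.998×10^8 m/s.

γ = 1/√(1 − 0.979²) = 4.9053
Dilated lifetime: Δt = γτ₀ = 4.9053 × 290 fs = 1422.5 fs
d = vΔt = 0.979c × 1422.5 fs = 2.9350×10^8 m/s × 1.4225×10^-12 s = 0.418 mm

d ≈ 0.418 mm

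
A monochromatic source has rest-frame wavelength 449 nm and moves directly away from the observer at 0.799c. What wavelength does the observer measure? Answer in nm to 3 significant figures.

λ_obs ≈ 1340 nm

Relativistic Doppler: λ_obs = λ_src √((1+β)/(1−β))
= 449 × √(1.7990/0.20100) = 449 × 2.9917 = 1340 nm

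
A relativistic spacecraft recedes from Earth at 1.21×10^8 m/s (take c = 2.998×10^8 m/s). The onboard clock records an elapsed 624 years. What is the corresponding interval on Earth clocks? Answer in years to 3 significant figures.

β = v/c = 1.21×10^8 / 2.998×10^8 = 0.40360
γ = 1/√(1 − 0.40360²) = 1.0930
Time dilation: Δt = γτ₀ = 1.0930 × 624 years = 682 years

Δt ≈ 682 years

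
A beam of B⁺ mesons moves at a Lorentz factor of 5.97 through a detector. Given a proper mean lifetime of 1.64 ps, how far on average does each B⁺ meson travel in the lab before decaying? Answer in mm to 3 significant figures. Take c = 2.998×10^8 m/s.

β = √(1 − 1/γ²) = √(1 − 1/5.97²) = 0.98587
Dilated lifetime: Δt = γτ₀ = 5.97 × 1.64 ps = 9.7908 ps
d = vΔt = 0.98587c × 9.7908 ps = 2.9556×10^8 m/s × 9.7908×10^-12 s = 2.89 mm

d ≈ 2.89 mm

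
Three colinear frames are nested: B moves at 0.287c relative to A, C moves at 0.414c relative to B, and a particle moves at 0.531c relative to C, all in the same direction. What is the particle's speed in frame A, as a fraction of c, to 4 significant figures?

Compose boost 2: (0.414 + 0.287)/(1 + 0.414×0.287) = 0.7010/1.11882 = 0.626554
Compose boost 3: (0.531 + 0.626554)/(1 + 0.531×0.626554) = 1.15755/1.33270 = 0.8686

u ≈ 0.8686c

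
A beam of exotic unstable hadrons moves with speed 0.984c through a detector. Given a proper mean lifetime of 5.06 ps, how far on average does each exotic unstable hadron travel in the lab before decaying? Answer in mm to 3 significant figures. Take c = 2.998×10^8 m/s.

γ = 1/√(1 − 0.984²) = 5.6127
Dilated lifetime: Δt = γτ₀ = 5.6127 × 5.06 ps = 28.400 ps
d = vΔt = 0.984c × 28.400 ps = 2.9500×10^8 m/s × 2.8400×10^-11 s = 8.38 mm

d ≈ 8.38 mm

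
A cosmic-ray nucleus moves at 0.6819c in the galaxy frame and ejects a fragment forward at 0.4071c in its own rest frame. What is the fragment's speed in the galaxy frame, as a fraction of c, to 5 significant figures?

u ≈ 0.85238c

Compose boost 2: (0.4071 + 0.6819)/(1 + 0.4071×0.6819) = 1.0890/1.277601 = 0.85238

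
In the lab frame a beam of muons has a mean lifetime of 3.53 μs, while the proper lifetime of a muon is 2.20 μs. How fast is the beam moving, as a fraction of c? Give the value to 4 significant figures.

β ≈ 0.7820

γ = Δt/τ₀ = 3.53/2.20 = 1.60455
β = √(1 − 1/γ²) = √(1 − 1/1.60455²) = 0.7820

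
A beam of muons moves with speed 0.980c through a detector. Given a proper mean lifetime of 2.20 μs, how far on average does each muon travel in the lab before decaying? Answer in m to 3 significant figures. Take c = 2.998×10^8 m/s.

γ = 1/√(1 − 0.980²) = 5.0252
Dilated lifetime: Δt = γτ₀ = 5.0252 × 2.20 μs = 11.055 μs
d = vΔt = 0.980c × 11.055 μs = 2.9380×10^8 m/s × 1.1055×10^-5 s = 3250 m

d ≈ 3250 m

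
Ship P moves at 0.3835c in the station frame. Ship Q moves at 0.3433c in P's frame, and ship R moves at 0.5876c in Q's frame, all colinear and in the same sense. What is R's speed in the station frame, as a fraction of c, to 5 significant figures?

u ≈ 0.89289c

Compose boost 2: (0.3433 + 0.3835)/(1 + 0.3433×0.3835) = 0.72680/1.131656 = 0.6422449
Compose boost 3: (0.5876 + 0.6422449)/(1 + 0.5876×0.6422449) = 1.229845/1.377383 = 0.89289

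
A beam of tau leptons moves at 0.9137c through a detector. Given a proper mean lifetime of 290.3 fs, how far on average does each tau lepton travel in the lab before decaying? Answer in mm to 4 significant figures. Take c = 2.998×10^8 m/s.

d ≈ 0.1957 mm

γ = 1/√(1 − 0.9137²) = 2.46069
Dilated lifetime: Δt = γτ₀ = 2.46069 × 290.3 fs = 714.340 fs
d = vΔt = 0.9137c × 714.340 fs = 2.73927×10^8 m/s × 7.14340×10^-13 s = 0.1957 mm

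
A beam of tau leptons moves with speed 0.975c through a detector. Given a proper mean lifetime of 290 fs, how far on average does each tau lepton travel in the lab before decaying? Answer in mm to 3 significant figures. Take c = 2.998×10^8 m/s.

γ = 1/√(1 − 0.975²) = 4.5004
Dilated lifetime: Δt = γτ₀ = 4.5004 × 290 fs = 1305.1 fs
d = vΔt = 0.975c × 1305.1 fs = 2.9230×10^8 m/s × 1.3051×10^-12 s = 0.381 mm

d ≈ 0.381 mm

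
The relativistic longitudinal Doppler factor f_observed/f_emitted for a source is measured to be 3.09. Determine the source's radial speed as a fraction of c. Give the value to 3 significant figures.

β ≈ 0.810

f_obs/f_src = √((1+β)/(1−β)) = 3.09  ⇒  (1+β)/(1−β) = 9.5481
β = |1 − D²|/(1 + D²) = |1 − 9.5481|/(1 + 9.5481) = 0.810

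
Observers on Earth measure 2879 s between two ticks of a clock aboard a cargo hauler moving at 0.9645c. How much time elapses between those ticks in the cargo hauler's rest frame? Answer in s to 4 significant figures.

γ = 1/√(1 − 0.9645²) = 3.78669
Proper time: τ₀ = Δt/γ = 2879/3.78669 = 760.3 s

τ₀ ≈ 760.3 s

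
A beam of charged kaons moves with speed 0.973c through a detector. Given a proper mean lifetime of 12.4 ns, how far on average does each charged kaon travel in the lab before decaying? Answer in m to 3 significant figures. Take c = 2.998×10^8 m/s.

d ≈ 15.7 m

γ = 1/√(1 − 0.973²) = 4.3327
Dilated lifetime: Δt = γτ₀ = 4.3327 × 12.4 ns = 53.725 ns
d = vΔt = 0.973c × 53.725 ns = 2.9171×10^8 m/s × 5.3725×10^-8 s = 15.7 m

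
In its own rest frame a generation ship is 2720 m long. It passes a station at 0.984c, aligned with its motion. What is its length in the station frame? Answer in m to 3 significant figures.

γ = 1/√(1 − 0.984²) = 5.6127
Length contraction: L = L₀/γ = 2720/5.6127 = 485 m

L ≈ 485 m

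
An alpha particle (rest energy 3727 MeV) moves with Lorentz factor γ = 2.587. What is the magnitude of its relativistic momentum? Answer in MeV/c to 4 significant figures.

β = √(1 − 1/γ²) = √(1 − 1/2.587²) = 0.922269
p = γβm₀c = 2.587 × 0.922269 × 3727 MeV/c = 8892 MeV/c

p ≈ 8892 MeV/c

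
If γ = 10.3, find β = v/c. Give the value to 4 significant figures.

β = √(1 − 1/γ²) = √(1 − 1/10.3²) = √(0.990574) = 0.9953

β ≈ 0.9953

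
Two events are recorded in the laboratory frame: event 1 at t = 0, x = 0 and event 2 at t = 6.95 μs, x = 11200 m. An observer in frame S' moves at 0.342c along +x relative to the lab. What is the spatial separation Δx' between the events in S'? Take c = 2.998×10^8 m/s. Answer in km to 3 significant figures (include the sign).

Δx' ≈ 11.2 km

γ = 1/√(1 − 0.342²) = 1.0642
Δx' = γ(Δx − vΔt) = 1.0642 × (11200 m − 0.342×(2.998×10^8 m/s)×6.95×10^-6 s)
= 1.0642 × (10487 m) = 11.2 km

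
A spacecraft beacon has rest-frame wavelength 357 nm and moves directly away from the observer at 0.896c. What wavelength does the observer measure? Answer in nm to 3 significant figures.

Relativistic Doppler: λ_obs = λ_src √((1+β)/(1−β))
= 357 × √(1.8960/0.10400) = 357 × 4.2698 = 1520 nm

λ_obs ≈ 1520 nm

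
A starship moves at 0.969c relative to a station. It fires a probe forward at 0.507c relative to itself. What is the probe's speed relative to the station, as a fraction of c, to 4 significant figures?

Relativistic velocity addition: u = (u' + v)/(1 + u'v/c²)
= (0.507 + 0.969)/(1 + 0.507×0.969) = 1.476/1.49128 = 0.9898

u ≈ 0.9898c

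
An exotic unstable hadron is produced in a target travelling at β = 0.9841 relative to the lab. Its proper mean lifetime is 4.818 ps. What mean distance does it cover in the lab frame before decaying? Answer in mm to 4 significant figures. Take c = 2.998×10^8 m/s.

d ≈ 8.003 mm

γ = 1/√(1 − 0.9841²) = 5.63015
Dilated lifetime: Δt = γτ₀ = 5.63015 × 4.818 ps = 27.1260 ps
d = vΔt = 0.9841c × 27.1260 ps = 2.95033×10^8 m/s × 2.71260×10^-11 s = 8.003 mm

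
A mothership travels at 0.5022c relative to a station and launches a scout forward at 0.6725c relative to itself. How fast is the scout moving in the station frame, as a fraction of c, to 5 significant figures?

u ≈ 0.87813c

Compose boost 2: (0.6725 + 0.5022)/(1 + 0.6725×0.5022) = 1.1747/1.337730 = 0.87813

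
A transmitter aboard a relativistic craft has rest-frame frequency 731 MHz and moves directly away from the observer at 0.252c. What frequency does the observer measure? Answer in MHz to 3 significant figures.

f_obs ≈ 565 MHz

Relativistic Doppler: f_obs = f_src √((1−β)/(1+β))
= 731 × √(0.74800/1.2520) = 731 × 0.77295 = 565 MHz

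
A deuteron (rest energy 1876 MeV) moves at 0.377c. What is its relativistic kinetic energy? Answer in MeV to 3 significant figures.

K ≈ 149 MeV

γ = 1/√(1 − 0.377²) = 1.0797
K = (γ − 1)m₀c² = (1.0797 − 1) × 1876 MeV = 0.079665 × 1876 MeV = 149 MeV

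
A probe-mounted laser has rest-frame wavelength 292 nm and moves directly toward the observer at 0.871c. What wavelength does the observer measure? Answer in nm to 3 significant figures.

Relativistic Doppler: λ_obs = λ_src √((1−β)/(1+β))
= 292 × √(0.12900/1.8710) = 292 × 0.26258 = 76.7 nm

λ_obs ≈ 76.7 nm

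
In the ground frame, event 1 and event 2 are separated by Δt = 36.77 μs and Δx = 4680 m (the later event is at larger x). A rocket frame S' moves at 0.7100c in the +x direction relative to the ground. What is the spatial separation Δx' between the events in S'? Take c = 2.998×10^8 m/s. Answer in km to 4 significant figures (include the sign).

γ = 1/√(1 − 0.7100²) = 1.42005
Δx' = γ(Δx − vΔt) = 1.42005 × (4680 m − 0.7100×(2.998×10^8 m/s)×36.77×10^-6 s)
= 1.42005 × (-3146.79 m) = -4.469 km

Δx' ≈ -4.469 km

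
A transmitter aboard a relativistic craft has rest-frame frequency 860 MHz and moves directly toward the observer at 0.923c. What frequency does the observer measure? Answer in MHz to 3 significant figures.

f_obs ≈ 4300 MHz

Relativistic Doppler: f_obs = f_src √((1+β)/(1−β))
= 860 × √(1.9230/0.077000) = 860 × 4.9974 = 4300 MHz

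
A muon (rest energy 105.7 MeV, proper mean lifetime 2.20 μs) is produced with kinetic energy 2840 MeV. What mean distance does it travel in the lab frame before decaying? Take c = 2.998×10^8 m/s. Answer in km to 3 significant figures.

d ≈ 18.4 km

γ = 1 + K/(m₀c²) = 1 + 2840/105.7 = 27.868
β = √(1 − 1/γ²) = 0.99936
Dilated lifetime: γτ₀ = 27.868 × 2.20 μs = 61.311 μs
d = βc·γτ₀ = 0.99936 × (2.998×10^8 m/s) × 6.1311×10^-5 s = 18.4 km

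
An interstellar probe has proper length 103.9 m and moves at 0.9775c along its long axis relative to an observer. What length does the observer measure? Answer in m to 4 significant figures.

γ = 1/√(1 − 0.9775²) = 4.74079
Length contraction: L = L₀/γ = 103.9/4.74079 = 21.92 m

L ≈ 21.92 m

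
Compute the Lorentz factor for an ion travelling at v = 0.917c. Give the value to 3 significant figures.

γ ≈ 2.51

γ = 1/√(1 − β²) = 1/√(1 − 0.917²) = 1/√(0.15911) = 2.51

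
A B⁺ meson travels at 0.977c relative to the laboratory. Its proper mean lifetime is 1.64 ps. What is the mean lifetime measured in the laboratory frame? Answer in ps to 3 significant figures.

Δt ≈ 7.69 ps

γ = 1/√(1 − 0.977²) = 4.6896
Time dilation: Δt = γτ₀ = 4.6896 × 1.64 ps = 7.69 ps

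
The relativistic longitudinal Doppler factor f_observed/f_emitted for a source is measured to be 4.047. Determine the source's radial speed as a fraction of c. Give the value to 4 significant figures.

β ≈ 0.8849

f_obs/f_src = √((1+β)/(1−β)) = 4.047  ⇒  (1+β)/(1−β) = 16.3782
β = |1 − D²|/(1 + D²) = |1 − 16.3782|/(1 + 16.3782) = 0.8849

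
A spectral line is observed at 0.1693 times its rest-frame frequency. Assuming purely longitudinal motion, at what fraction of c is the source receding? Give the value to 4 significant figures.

f_obs/f_src = √((1−β)/(1+β)) = 0.1693  ⇒  (1−β)/(1+β) = 0.0286625
β = |1 − D²|/(1 + D²) = |1 − 0.0286625|/(1 + 0.0286625) = 0.9443

β ≈ 0.9443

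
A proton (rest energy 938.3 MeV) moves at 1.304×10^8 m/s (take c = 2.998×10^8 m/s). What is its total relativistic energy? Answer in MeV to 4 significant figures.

E ≈ 1042 MeV

β = v/c = 1.304×10^8 / 2.998×10^8 = 0.434957
γ = 1/√(1 − 0.434957²) = 1.11055
E = γm₀c² = 1.11055 × 938.3 MeV = 1042 MeV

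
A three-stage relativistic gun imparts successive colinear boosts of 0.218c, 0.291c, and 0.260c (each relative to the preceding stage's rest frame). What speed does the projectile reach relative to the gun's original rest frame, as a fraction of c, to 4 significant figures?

u ≈ 0.6569c

Compose boost 2: (0.291 + 0.218)/(1 + 0.291×0.218) = 0.5090/1.06344 = 0.478636
Compose boost 3: (0.260 + 0.478636)/(1 + 0.260×0.478636) = 0.738636/1.12445 = 0.6569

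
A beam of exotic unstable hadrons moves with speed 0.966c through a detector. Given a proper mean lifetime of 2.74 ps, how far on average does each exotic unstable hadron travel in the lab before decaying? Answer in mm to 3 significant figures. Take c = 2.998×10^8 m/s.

d ≈ 3.07 mm

γ = 1/√(1 − 0.966²) = 3.8678
Dilated lifetime: Δt = γτ₀ = 3.8678 × 2.74 ps = 10.598 ps
d = vΔt = 0.966c × 10.598 ps = 2.8961×10^8 m/s × 1.0598×10^-11 s = 3.07 mm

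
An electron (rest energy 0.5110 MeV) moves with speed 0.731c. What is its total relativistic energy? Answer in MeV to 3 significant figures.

γ = 1/√(1 − 0.731²) = 1.4655
E = γm₀c² = 1.4655 × 0.5110 MeV = 0.749 MeV

E ≈ 0.749 MeV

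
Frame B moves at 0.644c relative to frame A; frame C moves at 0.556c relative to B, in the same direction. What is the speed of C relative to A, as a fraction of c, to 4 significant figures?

Compose boost 2: (0.556 + 0.644)/(1 + 0.556×0.644) = 1.200/1.35806 = 0.8836

u ≈ 0.8836c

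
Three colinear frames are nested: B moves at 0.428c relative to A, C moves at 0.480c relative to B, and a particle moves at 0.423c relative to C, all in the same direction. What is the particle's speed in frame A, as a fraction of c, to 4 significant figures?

Compose boost 2: (0.480 + 0.428)/(1 + 0.480×0.428) = 0.9080/1.20544 = 0.753252
Compose boost 3: (0.423 + 0.753252)/(1 + 0.423×0.753252) = 1.17625/1.31863 = 0.8920

u ≈ 0.8920c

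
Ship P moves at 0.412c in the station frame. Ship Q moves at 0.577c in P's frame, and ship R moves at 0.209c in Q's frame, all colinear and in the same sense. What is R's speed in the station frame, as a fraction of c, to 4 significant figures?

u ≈ 0.8638c

Compose boost 2: (0.577 + 0.412)/(1 + 0.577×0.412) = 0.9890/1.23772 = 0.799047
Compose boost 3: (0.209 + 0.799047)/(1 + 0.209×0.799047) = 1.00805/1.16700 = 0.8638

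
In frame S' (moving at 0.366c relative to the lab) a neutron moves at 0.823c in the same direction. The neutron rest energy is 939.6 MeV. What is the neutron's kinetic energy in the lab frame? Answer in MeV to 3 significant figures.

u_lab = (0.823 + 0.366)/(1 + 0.823×0.366) = 0.913759
γ = 1/√(1 − 0.913759²) = 2.4615
K = (γ − 1)m₀c² = (2.4615 − 1) × 939.6 = 1.4615 × 939.6 = 1370 MeV

K ≈ 1370 MeV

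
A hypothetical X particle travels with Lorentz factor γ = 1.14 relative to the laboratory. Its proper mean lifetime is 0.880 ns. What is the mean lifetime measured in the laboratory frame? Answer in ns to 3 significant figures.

Δt ≈ 1.00 ns

γ = 1.14 (given)
Time dilation: Δt = γτ₀ = 1.14 × 0.880 ns = 1.00 ns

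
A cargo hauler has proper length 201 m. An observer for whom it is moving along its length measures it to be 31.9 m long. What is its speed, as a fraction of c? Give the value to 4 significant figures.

β ≈ 0.9873

γ = L₀/L = 201/31.9 = 6.30094
β = √(1 − 1/γ²) = 0.9873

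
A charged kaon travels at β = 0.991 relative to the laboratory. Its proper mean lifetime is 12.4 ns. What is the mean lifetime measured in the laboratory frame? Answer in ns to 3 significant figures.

γ = 1/√(1 − 0.991²) = 7.4704
Time dilation: Δt = γτ₀ = 7.4704 × 12.4 ns = 92.6 ns

Δt ≈ 92.6 ns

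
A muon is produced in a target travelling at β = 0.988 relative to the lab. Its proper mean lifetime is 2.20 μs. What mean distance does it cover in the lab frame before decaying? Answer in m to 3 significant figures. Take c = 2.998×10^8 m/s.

γ = 1/√(1 − 0.988²) = 6.4744
Dilated lifetime: Δt = γτ₀ = 6.4744 × 2.20 μs = 14.244 μs
d = vΔt = 0.988c × 14.244 μs = 2.9620×10^8 m/s × 1.4244×10^-5 s = 4220 m

d ≈ 4220 m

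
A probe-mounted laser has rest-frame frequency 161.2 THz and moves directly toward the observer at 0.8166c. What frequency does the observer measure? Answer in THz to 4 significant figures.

f_obs ≈ 507.3 THz

Relativistic Doppler: f_obs = f_src √((1+β)/(1−β))
= 161.2 × √(1.81660/0.183400) = 161.2 × 3.14724 = 507.3 THz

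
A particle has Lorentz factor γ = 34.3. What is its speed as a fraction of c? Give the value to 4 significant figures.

β ≈ 0.9996

β = √(1 − 1/γ²) = √(1 − 1/34.3²) = √(0.999150) = 0.9996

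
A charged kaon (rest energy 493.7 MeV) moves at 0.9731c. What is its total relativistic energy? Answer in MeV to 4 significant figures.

E ≈ 2143 MeV

γ = 1/√(1 − 0.9731²) = 4.34060
E = γm₀c² = 4.34060 × 493.7 MeV = 2143 MeV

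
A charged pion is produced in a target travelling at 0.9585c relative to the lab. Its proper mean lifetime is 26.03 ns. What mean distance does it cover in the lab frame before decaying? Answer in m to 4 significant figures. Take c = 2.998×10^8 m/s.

γ = 1/√(1 − 0.9585²) = 3.50763
Dilated lifetime: Δt = γτ₀ = 3.50763 × 26.03 ns = 91.3037 ns
d = vΔt = 0.9585c × 91.3037 ns = 2.87358×10^8 m/s × 9.13037×10^-8 s = 26.24 m

d ≈ 26.24 m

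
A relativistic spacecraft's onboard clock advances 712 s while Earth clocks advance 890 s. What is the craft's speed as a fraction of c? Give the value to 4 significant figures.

γ = Δt/τ₀ = 890/712 = 1.25000
β = √(1 − 1/γ²) = √(1 − 1/1.25000²) = 0.6000

β ≈ 0.6000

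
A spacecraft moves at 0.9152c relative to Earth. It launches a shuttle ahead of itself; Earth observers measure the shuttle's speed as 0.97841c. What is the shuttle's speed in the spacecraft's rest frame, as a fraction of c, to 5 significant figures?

Inverse velocity addition: u' = (u − v)/(1 − uv/c²)
= (0.97841 − 0.9152)/(1 − 0.97841×0.9152) = 0.063210/0.1045592 = 0.60454

u' ≈ 0.60454c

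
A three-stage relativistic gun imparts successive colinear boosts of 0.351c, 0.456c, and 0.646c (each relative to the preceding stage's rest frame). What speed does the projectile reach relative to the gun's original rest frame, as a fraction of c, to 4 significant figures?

u ≈ 0.9257c

Compose boost 2: (0.456 + 0.351)/(1 + 0.456×0.351) = 0.8070/1.16006 = 0.695656
Compose boost 3: (0.646 + 0.695656)/(1 + 0.646×0.695656) = 1.34166/1.44939 = 0.9257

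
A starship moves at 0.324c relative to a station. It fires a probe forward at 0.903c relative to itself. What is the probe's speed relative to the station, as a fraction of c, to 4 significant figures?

u ≈ 0.9493c

Relativistic velocity addition: u = (u' + v)/(1 + u'v/c²)
= (0.903 + 0.324)/(1 + 0.903×0.324) = 1.227/1.29257 = 0.9493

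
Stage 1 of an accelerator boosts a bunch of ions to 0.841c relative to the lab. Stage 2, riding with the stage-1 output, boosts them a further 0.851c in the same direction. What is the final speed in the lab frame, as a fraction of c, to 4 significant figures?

Compose boost 2: (0.851 + 0.841)/(1 + 0.851×0.841) = 1.692/1.71569 = 0.9862

u ≈ 0.9862c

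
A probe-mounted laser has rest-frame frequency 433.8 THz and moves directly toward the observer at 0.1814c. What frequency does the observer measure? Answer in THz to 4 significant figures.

Relativistic Doppler: f_obs = f_src √((1+β)/(1−β))
= 433.8 × √(1.18140/0.818600) = 433.8 × 1.20133 = 521.1 THz

f_obs ≈ 521.1 THz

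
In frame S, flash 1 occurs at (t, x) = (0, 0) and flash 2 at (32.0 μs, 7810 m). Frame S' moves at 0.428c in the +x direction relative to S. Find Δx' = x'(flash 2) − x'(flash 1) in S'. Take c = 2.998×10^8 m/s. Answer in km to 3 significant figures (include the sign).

Δx' ≈ 4.10 km

γ = 1/√(1 − 0.428²) = 1.1065
Δx' = γ(Δx − vΔt) = 1.1065 × (7810 m − 0.428×(2.998×10^8 m/s)×32.0×10^-6 s)
= 1.1065 × (3703.9 m) = 4.10 km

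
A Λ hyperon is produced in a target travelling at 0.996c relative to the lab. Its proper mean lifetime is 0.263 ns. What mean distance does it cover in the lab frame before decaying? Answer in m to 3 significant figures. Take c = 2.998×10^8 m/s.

γ = 1/√(1 − 0.996²) = 11.192
Dilated lifetime: Δt = γτ₀ = 11.192 × 0.263 ns = 2.9434 ns
d = vΔt = 0.996c × 2.9434 ns = 2.9860×10^8 m/s × 2.9434×10^-9 s = 0.879 m

d ≈ 0.879 m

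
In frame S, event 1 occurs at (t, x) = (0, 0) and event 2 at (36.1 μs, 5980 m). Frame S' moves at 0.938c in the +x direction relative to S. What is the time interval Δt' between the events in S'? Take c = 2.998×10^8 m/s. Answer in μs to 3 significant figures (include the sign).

Δt' ≈ 50.2 μs

γ = 1/√(1 − 0.938²) = 2.8849
Δt' = γ(Δt − vΔx/c²) = 2.8849 × (36.1 μs − 0.938×5980 m / (2.998×10^8 m/s))
= 2.8849 × (17.390 μs) = 50.2 μs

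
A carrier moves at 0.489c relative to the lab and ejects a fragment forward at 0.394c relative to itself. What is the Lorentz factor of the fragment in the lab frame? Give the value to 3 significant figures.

γ ≈ 1.49

u_lab = (0.394 + 0.489)/(1 + 0.394×0.489) = 0.8830/1.19267 = 0.740358
γ = 1/√(1 − 0.740358²) = 1.49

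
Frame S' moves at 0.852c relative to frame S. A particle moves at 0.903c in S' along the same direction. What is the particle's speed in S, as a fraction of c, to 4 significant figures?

u ≈ 0.9919c

Relativistic velocity addition: u = (u' + v)/(1 + u'v/c²)
= (0.903 + 0.852)/(1 + 0.903×0.852) = 1.755/1.76936 = 0.9919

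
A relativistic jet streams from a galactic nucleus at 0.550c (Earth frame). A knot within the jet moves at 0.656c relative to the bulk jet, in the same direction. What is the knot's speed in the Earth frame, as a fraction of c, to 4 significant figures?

u ≈ 0.8862c

Relativistic velocity addition: u = (u' + v)/(1 + u'v/c²)
= (0.656 + 0.550)/(1 + 0.656×0.550) = 1.206/1.36080 = 0.8862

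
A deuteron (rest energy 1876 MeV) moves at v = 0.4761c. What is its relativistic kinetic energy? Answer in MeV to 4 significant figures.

K ≈ 257.3 MeV

γ = 1/√(1 − 0.4761²) = 1.13715
K = (γ − 1)m₀c² = (1.13715 − 1) × 1876 MeV = 0.137150 × 1876 MeV = 257.3 MeV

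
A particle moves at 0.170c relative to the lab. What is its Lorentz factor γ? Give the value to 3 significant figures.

γ = 1/√(1 − β²) = 1/√(1 − 0.170²) = 1/√(0.97110) = 1.01

γ ≈ 1.01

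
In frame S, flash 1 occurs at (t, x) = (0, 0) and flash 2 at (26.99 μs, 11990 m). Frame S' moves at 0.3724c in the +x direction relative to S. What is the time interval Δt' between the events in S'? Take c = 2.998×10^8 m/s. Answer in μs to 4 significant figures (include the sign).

γ = 1/√(1 − 0.3724²) = 1.07750
Δt' = γ(Δt − vΔx/c²) = 1.07750 × (26.99 μs − 0.3724×11990 m / (2.998×10^8 m/s))
= 1.07750 × (12.0965 μs) = 13.03 μs

Δt' ≈ 13.03 μs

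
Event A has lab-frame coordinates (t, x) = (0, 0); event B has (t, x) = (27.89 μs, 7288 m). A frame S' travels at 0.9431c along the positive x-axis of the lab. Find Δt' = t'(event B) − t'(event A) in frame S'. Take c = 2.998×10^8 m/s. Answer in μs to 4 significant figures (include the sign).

Δt' ≈ 14.93 μs

γ = 1/√(1 − 0.9431²) = 3.00744
Δt' = γ(Δt − vΔx/c²) = 3.00744 × (27.89 μs − 0.9431×7288 m / (2.998×10^8 m/s))
= 3.00744 × (4.96367 μs) = 14.93 μs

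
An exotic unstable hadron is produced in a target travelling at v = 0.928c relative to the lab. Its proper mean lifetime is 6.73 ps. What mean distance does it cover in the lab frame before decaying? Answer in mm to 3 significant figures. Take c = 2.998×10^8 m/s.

d ≈ 5.03 mm

γ = 1/√(1 − 0.928²) = 2.6840
Dilated lifetime: Δt = γτ₀ = 2.6840 × 6.73 ps = 18.063 ps
d = vΔt = 0.928c × 18.063 ps = 2.7821×10^8 m/s × 1.8063×10^-11 s = 5.03 mm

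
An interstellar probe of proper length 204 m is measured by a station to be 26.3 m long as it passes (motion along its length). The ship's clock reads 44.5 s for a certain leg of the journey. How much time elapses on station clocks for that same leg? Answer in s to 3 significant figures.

Length contraction ⇒ γ = L₀/L = 204/26.3 = 7.7567
Time dilation: Δt = γτ₀ = 7.7567 × 44.5 s = 345 s

Δt ≈ 345 s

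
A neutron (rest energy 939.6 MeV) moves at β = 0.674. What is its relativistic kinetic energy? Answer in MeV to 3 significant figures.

γ = 1/√(1 − 0.674²) = 1.3537
K = (γ − 1)m₀c² = (1.3537 − 1) × 939.6 MeV = 0.35367 × 939.6 MeV = 332 MeV

K ≈ 332 MeV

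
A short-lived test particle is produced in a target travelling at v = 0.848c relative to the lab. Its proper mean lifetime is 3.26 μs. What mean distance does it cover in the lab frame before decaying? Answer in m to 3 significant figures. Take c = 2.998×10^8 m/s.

d ≈ 1560 m

γ = 1/√(1 − 0.848²) = 1.8868
Dilated lifetime: Δt = γτ₀ = 1.8868 × 3.26 μs = 6.1510 μs
d = vΔt = 0.848c × 6.1510 μs = 2.5423×10^8 m/s × 6.1510×10^-6 s = 1560 m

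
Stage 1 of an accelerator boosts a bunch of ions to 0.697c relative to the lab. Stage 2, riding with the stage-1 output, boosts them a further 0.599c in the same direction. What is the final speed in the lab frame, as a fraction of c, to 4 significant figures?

Compose boost 2: (0.599 + 0.697)/(1 + 0.599×0.697) = 1.296/1.41750 = 0.9143

u ≈ 0.9143c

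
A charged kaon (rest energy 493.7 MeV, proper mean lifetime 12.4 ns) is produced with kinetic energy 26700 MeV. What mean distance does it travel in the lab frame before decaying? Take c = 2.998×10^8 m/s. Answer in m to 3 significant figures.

γ = 1 + K/(m₀c²) = 1 + 26700/493.7 = 55.081
β = √(1 − 1/γ²) = 0.99984
Dilated lifetime: γτ₀ = 55.081 × 12.4 ns = 683.01 ns
d = βc·γτ₀ = 0.99984 × (2.998×10^8 m/s) × 6.8301×10^-7 s = 205 m

d ≈ 205 m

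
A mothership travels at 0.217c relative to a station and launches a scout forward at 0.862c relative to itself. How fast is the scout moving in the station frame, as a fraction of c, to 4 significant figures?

u ≈ 0.9090c

Compose boost 2: (0.862 + 0.217)/(1 + 0.862×0.217) = 1.079/1.18705 = 0.9090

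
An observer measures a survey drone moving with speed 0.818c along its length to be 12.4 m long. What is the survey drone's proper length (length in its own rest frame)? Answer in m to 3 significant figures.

L₀ ≈ 21.6 m

γ = 1/√(1 − 0.818²) = 1.7385
L₀ = γL = 1.7385 × 12.4 = 21.6 m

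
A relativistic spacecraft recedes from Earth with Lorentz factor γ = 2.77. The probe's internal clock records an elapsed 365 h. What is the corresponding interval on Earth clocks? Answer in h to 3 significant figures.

Δt ≈ 1010 h

γ = 2.77 (given)
Time dilation: Δt = γτ₀ = 2.77 × 365 h = 1010 h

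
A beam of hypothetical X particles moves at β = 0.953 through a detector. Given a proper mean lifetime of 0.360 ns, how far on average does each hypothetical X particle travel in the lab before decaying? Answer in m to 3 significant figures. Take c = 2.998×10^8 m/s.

d ≈ 0.339 m

γ = 1/√(1 − 0.953²) = 3.3007
Dilated lifetime: Δt = γτ₀ = 3.3007 × 0.360 ns = 1.1882 ns
d = vΔt = 0.953c × 1.1882 ns = 2.8571×10^8 m/s × 1.1882×10^-9 s = 0.339 m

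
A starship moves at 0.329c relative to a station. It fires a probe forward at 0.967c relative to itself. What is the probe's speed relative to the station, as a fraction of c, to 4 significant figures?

Relativistic velocity addition: u = (u' + v)/(1 + u'v/c²)
= (0.967 + 0.329)/(1 + 0.967×0.329) = 1.296/1.31814 = 0.9832

u ≈ 0.9832c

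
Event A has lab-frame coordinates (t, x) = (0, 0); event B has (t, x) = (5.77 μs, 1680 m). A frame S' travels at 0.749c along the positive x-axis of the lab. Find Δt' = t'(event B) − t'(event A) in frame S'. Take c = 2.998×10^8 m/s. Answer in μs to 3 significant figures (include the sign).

γ = 1/√(1 − 0.749²) = 1.5093
Δt' = γ(Δt − vΔx/c²) = 1.5093 × (5.77 μs − 0.749×1680 m / (2.998×10^8 m/s))
= 1.5093 × (1.5728 μs) = 2.37 μs

Δt' ≈ 2.37 μs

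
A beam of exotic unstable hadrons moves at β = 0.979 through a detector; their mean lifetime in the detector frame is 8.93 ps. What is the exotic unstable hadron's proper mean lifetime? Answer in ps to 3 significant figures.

τ₀ ≈ 1.82 ps

γ = 1/√(1 − 0.979²) = 4.9053
Proper time: τ₀ = Δt/γ = 8.93/4.9053 = 1.82 ps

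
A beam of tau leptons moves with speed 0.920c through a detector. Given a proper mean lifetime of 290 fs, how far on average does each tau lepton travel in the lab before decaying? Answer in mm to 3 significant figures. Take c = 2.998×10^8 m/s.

γ = 1/√(1 − 0.920²) = 2.5516
Dilated lifetime: Δt = γτ₀ = 2.5516 × 290 fs = 739.95 fs
d = vΔt = 0.920c × 739.95 fs = 2.7582×10^8 m/s × 7.3995×10^-13 s = 0.204 mm

d ≈ 0.204 mm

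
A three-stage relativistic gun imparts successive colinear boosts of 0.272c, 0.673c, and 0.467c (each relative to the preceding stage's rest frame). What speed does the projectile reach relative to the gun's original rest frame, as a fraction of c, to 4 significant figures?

u ≈ 0.9219c

Compose boost 2: (0.673 + 0.272)/(1 + 0.673×0.272) = 0.9450/1.18306 = 0.798779
Compose boost 3: (0.467 + 0.798779)/(1 + 0.467×0.798779) = 1.26578/1.37303 = 0.9219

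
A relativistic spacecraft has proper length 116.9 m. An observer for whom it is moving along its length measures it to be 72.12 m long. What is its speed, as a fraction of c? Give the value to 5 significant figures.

β ≈ 0.78701

γ = L₀/L = 116.9/72.12 = 1.620910
β = √(1 − 1/γ²) = 0.78701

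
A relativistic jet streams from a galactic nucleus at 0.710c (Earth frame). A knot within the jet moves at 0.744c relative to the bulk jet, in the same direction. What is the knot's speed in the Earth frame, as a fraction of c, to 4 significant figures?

u ≈ 0.9514c

Relativistic velocity addition: u = (u' + v)/(1 + u'v/c²)
= (0.744 + 0.710)/(1 + 0.744×0.710) = 1.454/1.52824 = 0.9514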